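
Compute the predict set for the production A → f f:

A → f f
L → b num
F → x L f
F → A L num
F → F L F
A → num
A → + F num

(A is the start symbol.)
{ 'f' }

PREDICT(A → f f) = (FIRST(RHS) \ {ε}) ∪ (FOLLOW(A) if ε ∈ FIRST(RHS), i.e. RHS ⇒* ε)
FIRST(f f) = { 'f' }
ε ∉ FIRST(f f), so FOLLOW(A) is not added.
PREDICT(A → f f) = { 'f' }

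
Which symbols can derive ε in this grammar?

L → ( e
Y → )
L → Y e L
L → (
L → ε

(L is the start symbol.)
A non-terminal is nullable if it can derive ε (the empty string): either it has an ε-production, or it has a production whose right-hand side consists entirely of nullable non-terminals.

ε-productions: L → ε
So L is immediately nullable.
No further non-terminal can be added: every production for the remaining non-terminals contains a terminal or a non-nullable non-terminal.
Nullable = { 'L' }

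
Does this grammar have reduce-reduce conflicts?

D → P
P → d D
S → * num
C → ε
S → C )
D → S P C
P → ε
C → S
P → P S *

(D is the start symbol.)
Augment with D' → D and build the canonical LR(0) collection (I0 = CLOSURE({[D' → . D]}), then GOTO on every symbol after a dot until no new states appear). It has 14 states:
  I0: { [C → . S], [C → .], [D → . P], [D → . S P C], [D' → . D], [P → . P S *], [P → . d D], [P → .], [S → . * num], [S → . C )] }  — shift, 2 reduces
  I1: { [S → * . num] }  — shift
  I2: { [S → C . )] }  — shift
  I3: { [D' → D .] }  — accept
  I4: { [C → . S], [C → .], [D → P .], [P → P . S *], [S → . * num], [S → . C )] }  — shift, 2 reduces
  I5: { [C → S .], [D → S . P C], [P → . P S *], [P → . d D], [P → .] }  — shift, 2 reduces
  I6: { [C → . S], [C → .], [D → . P], [D → . S P C], [P → . P S *], [P → . d D], [P → .], [P → d . D], [S → . * num], [S → . C )] }  — shift, 2 reduces
  I7: { [P → d D .] }  — reduce
  I8: { [C → . S], [C → .], [D → S P . C], [P → P . S *], [S → . * num], [S → . C )] }  — shift, reduce
  I9: { [D → S P C .], [S → C . )] }  — shift, reduce
  I10: { [C → S .], [P → P S . *] }  — shift, reduce
  I11: { [P → P S * .] }  — reduce
  I12: { [S → C ) .] }  — reduce
  I13: { [S → * num .] }  — reduce

I0 contains complete items [C → .], [P → .] — reduce-reduce conflict.
I4 contains complete items [C → .], [D → P .] — reduce-reduce conflict.
I5 contains complete items [C → S .], [P → .] — reduce-reduce conflict.
I6 contains complete items [C → .], [P → .] — reduce-reduce conflict.

Answer: Yes — I0: [C → .] vs [P → .]; I4: [C → .] vs [D → P .]; I5: [C → S .] vs [P → .]; I6: [C → .] vs [P → .]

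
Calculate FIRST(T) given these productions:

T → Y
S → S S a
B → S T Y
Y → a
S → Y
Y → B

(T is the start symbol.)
FIRST sets of the other non-terminals involved (by the same procedure, iterated to a fixed point):
  FIRST(Y) = { 'a' }

From T → Y:
  - Y is a non-terminal: add FIRST(Y) \ {ε} = { 'a' }
    Y is not nullable, so stop

Collecting: FIRST(T) = { 'a' }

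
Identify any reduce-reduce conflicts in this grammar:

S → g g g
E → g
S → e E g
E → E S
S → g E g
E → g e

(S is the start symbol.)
Augment with S' → S and build the canonical LR(0) collection (I0 = CLOSURE({[S' → . S]}), then GOTO on every symbol after a dot until no new states appear). It has 13 states:
  I0: { [S → . e E g], [S → . g E g], [S → . g g g], [S' → . S] }  — shift
  I1: { [S' → S .] }  — accept
  I2: { [E → . E S], [E → . g e], [E → . g], [S → e . E g] }  — shift
  I3: { [E → . E S], [E → . g e], [E → . g], [S → g . E g], [S → g . g g] }  — shift
  I4: { [E → E . S], [S → . e E g], [S → . g E g], [S → . g g g], [S → g E . g] }  — shift
  I5: { [E → g . e], [E → g .], [S → g g . g] }  — shift, reduce
  I6: { [E → g e .] }  — reduce
  I7: { [S → g g g .] }  — reduce
  I8: { [E → E S .] }  — reduce
  I9: { [E → . E S], [E → . g e], [E → . g], [S → g . E g], [S → g . g g], [S → g E g .] }  — shift, reduce
  I10: { [E → E . S], [S → . e E g], [S → . g E g], [S → . g g g], [S → e E . g] }  — shift
  I11: { [E → g . e], [E → g .] }  — shift, reduce
  I12: { [E → . E S], [E → . g e], [E → . g], [S → e E g .], [S → g . E g], [S → g . g g] }  — shift, reduce

No state contains more than one complete item.

Answer: No reduce-reduce conflicts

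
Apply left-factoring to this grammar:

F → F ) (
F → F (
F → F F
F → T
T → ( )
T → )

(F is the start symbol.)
F → F F'
F' → ) (
F' → (
F' → F
F → T
T → ( )
T → )

Left-factoring transforms A → αβ₁ | αβ₂ into A → αA' and A' → β₁ | β₂
(α is the longest common prefix among the alternatives). Repeat until
no nonterminal has two alternatives with a common prefix.

Round 1: F has alternatives sharing prefix 'F'. Introduce F': F → F F'
  Add: F' → ) (
  Add: F' → (
  Add: F' → F

No remaining common prefixes — done.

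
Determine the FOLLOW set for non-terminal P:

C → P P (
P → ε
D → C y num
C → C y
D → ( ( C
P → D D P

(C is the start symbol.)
To compute FOLLOW(P), find every occurrence of P on a right-hand side N → α P β: add FIRST(β) \ {ε}, and if β is empty or nullable also add FOLLOW(N). Iterate to a fixed point.

In C → P P (: P is followed by P '(', add FIRST(P '(') \ {ε} = { '(' }
In C → P P (: P is followed by '(', add FIRST('(') \ {ε} = { '(' }
In P → D D P: P is at the end; this adds FOLLOW(P) to itself — nothing new

Taking the union: FOLLOW(P) = { '(' }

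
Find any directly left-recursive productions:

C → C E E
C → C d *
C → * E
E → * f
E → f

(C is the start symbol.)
Yes, C is left-recursive

Direct left recursion occurs when N → N α for some non-terminal N (the right-hand side begins with the left-hand side itself).

C → C E E: LEFT RECURSIVE (starts with C)
C → C d *: LEFT RECURSIVE (starts with C)
C → * E: starts with '*'
E → * f: starts with '*'
E → f: starts with f

The grammar has direct left recursion on: C.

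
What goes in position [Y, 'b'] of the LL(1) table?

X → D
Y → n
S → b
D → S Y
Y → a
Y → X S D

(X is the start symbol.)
Y → X S D

To find M[Y, 'b'], we find productions for Y where 'b' is in the predict set (PREDICT(N → α) = (FIRST(α) \ {ε}) ∪ (FOLLOW(N) if α ⇒* ε)).

Relevant sets:
  FIRST(X) = { 'b' }

Y → n: PREDICT = { 'n' }
Y → a: PREDICT = { 'a' }
Y → X S D: PREDICT = { 'b' }
  'b' is in predict set, so this production goes in M[Y, 'b']

M[Y, 'b'] = Y → X S D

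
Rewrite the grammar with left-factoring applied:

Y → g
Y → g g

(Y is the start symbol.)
Y → g Y'
Y' → ε
Y' → g

Left-factoring transforms A → αβ₁ | αβ₂ into A → αA' and A' → β₁ | β₂
(α is the longest common prefix among the alternatives). Repeat until
no nonterminal has two alternatives with a common prefix.

Round 1: Y has alternatives sharing prefix 'g'. Introduce Y': Y → g Y'
  Add: Y' → ε
  Add: Y' → g

No remaining common prefixes — done.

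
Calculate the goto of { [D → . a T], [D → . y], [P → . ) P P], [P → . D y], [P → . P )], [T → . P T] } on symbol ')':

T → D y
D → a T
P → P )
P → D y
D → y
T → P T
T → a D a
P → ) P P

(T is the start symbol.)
{ [D → . a T], [D → . y], [P → ) . P P], [P → . ) P P], [P → . D y], [P → . P )] }

GOTO(I, ')') = CLOSURE({ [A → αX.β] : [A → α.Xβ] ∈ I, X = ')' })

Items with dot before ')', with the dot advanced:
  [P → . ) P P] → [P → ) . P P]
Closure of the advanced items:
  [P → ) . P P] has the dot before P: add [P → . P )], [P → . D y], [P → . ) P P]
  [P → . D y] has the dot before D: add [D → . a T], [D → . y]

GOTO = { [D → . a T], [D → . y], [P → ) . P P], [P → . ) P P], [P → . D y], [P → . P )] }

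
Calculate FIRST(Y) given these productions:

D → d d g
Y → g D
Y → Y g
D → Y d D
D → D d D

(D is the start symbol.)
From Y → g D:
  - g is a terminal: add 'g' and stop
From Y → Y g:
  - Y is the symbol being defined: contributes nothing new
    Y is not nullable, so stop

Collecting: FIRST(Y) = { 'g' }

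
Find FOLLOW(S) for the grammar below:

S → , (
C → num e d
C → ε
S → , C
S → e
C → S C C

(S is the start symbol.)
S is the start symbol, so $ ∈ FOLLOW(S).
In C → S C C: S is followed by C C, add FIRST(C C) \ {ε} = { ',', 'e', 'num' }
  C C is nullable, so also add FOLLOW(C)

The FOLLOW sets referred to above (computed the same way, to a fixed point):
  FOLLOW(C) = { $, ',', 'e', 'num' }

Taking the union: FOLLOW(S) = { $, ',', 'e', 'num' }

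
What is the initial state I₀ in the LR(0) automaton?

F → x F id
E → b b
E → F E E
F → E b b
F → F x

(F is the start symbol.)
First, augment the grammar with F' → F
I₀ = CLOSURE({ [F' → . F] }):
  [F' → . F] has the dot before F: add [F → . x F id], [F → . E b b], [F → . F x]
  [F → . E b b] has the dot before E: add [E → . b b], [E → . F E E]
No further items can be added.

I₀ = { [E → . F E E], [E → . b b], [F → . E b b], [F → . F x], [F → . x F id], [F' → . F] }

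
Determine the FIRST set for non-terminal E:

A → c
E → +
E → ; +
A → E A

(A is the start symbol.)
{ '+', ';' }

To compute FIRST(E), examine every production with E on the left-hand side, reading each right-hand side left to right until a non-nullable symbol is reached.

From E → +:
  - '+' is a terminal: add '+' and stop
From E → ; +:
  - ';' is a terminal: add ';' and stop

Collecting: FIRST(E) = { '+', ';' }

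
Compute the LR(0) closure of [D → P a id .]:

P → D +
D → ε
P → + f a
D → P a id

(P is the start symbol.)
To compute CLOSURE, for each item [A → α.Bβ] where B is a non-terminal, add [B → .γ] for all productions B → γ; repeat for the newly added items until nothing changes.

Start with: [D → P a id .]
The dot is at the end, so nothing is added.

CLOSURE = { [D → P a id .] }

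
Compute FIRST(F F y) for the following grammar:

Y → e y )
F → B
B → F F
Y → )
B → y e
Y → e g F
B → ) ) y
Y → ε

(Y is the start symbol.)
{ ')', 'y' }

FIRST sets of the non-terminals involved (from the grammar, by fixed-point iteration):
  FIRST(F) = { ')', 'y' }

To compute FIRST(F F y), process the symbols left to right:
Symbol F is a non-terminal. Add FIRST(F) \ {ε} = { ')', 'y' }
F is not nullable (ε ∉ FIRST(F)), so stop here.
FIRST(F F y) = { ')', 'y' }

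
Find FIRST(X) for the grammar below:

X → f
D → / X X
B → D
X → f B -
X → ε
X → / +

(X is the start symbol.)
To compute FIRST(X), examine every production with X on the left-hand side, reading each right-hand side left to right until a non-nullable symbol is reached.

From X → f:
  - f is a terminal: add 'f' and stop
From X → f B -:
  - f is a terminal: add 'f' and stop
From X → ε:
  - ε-production, so ε ∈ FIRST(X)
From X → / +:
  - '/' is a terminal: add '/' and stop

Collecting: FIRST(X) = { '/', 'f', ε }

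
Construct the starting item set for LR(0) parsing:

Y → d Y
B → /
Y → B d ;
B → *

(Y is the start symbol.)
First, augment the grammar with Y' → Y
I₀ = CLOSURE({ [Y' → . Y] }):
  [Y' → . Y] has the dot before Y: add [Y → . d Y], [Y → . B d ;]
  [Y → . B d ;] has the dot before B: add [B → . /], [B → . *]
No further items can be added.

I₀ = { [B → . *], [B → . /], [Y → . B d ;], [Y → . d Y], [Y' → . Y] }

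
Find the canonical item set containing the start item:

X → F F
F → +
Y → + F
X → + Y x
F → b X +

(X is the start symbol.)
First, augment the grammar with X' → X
I₀ = CLOSURE({ [X' → . X] }):
  [X' → . X] has the dot before X: add [X → . F F], [X → . + Y x]
  [X → . F F] has the dot before F: add [F → . +], [F → . b X +]
No further items can be added.

I₀ = { [F → . +], [F → . b X +], [X → . + Y x], [X → . F F], [X' → . X] }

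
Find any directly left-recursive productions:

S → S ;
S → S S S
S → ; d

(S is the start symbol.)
S → S ;: LEFT RECURSIVE (starts with S)
S → S S S: LEFT RECURSIVE (starts with S)
S → ; d: starts with ';'

The grammar has direct left recursion on: S.

Answer: Yes, S is left-recursive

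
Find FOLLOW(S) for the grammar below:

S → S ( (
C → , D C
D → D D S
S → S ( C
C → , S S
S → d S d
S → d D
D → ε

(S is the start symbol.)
To compute FOLLOW(S), find every occurrence of S on a right-hand side N → α S β: add FIRST(β) \ {ε}, and if β is empty or nullable also add FOLLOW(N). Iterate to a fixed point.

S is the start symbol, so $ ∈ FOLLOW(S).
In S → S ( (: S is followed by '(' '(', add FIRST('(' '(') \ {ε} = { '(' }
In D → D D S: S is at the end, add FOLLOW(D)
In S → S ( C: S is followed by '(' C, add FIRST('(' C) \ {ε} = { '(' }
In C → , S S: S is followed by S, add FIRST(S) \ {ε} = { 'd' }
In C → , S S: S is at the end, add FOLLOW(C)
In S → d S d: S is followed by d, add FIRST(d) \ {ε} = { 'd' }

The FOLLOW sets referred to above (computed the same way, to a fixed point):
  FOLLOW(D) = { $, '(', ',', 'd' }
  FOLLOW(C) = { $, '(', ',', 'd' }

Taking the union: FOLLOW(S) = { $, '(', ',', 'd' }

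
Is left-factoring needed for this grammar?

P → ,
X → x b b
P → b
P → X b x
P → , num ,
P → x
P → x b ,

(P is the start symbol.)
Left-factoring is needed when two productions for the same non-terminal
share a common prefix on the right-hand side.

Productions for P:
  P → ,
  P → b
  P → X b x
  P → , num ,
  P → x
  P → x b ,

Found common prefix ',' in productions for P
Found common prefix 'x' in productions for P

Answer: Yes, P has productions with common prefix ','; P has productions with common prefix 'x'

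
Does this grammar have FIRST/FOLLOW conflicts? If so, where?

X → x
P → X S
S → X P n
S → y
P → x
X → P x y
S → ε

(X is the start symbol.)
Yes. S → X P n with FOLLOW(S) on { 'x' }

A FIRST/FOLLOW conflict occurs when a non-terminal N has a nullable alternative N → β (β ⇒* ε) and another alternative N → α with FIRST(α) ∩ FOLLOW(N) ≠ ∅: on such a lookahead the parser cannot decide between expanding α and letting N vanish via β.

Nullable non-terminals: S.
FIRST sets used below: FIRST(X) = { 'x' }

S: nullable alternative(s) S → ε; FOLLOW(S) = { 'n', 'x' }
  S → X P n: FIRST \ {ε} = { 'x' } — overlaps FOLLOW(S) on { 'x' }: CONFLICT
  S → y: FIRST \ {ε} = { 'y' } — disjoint from FOLLOW(S)
  S → ε: FIRST \ {ε} = { } — this is the only nullable alternative, skip

P, X have no nullable alternative, so no FIRST/FOLLOW check is needed there.

So the grammar has 1 FIRST/FOLLOW conflict (marked CONFLICT above).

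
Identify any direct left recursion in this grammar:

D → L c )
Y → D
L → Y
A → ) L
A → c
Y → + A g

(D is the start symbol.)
No direct left recursion

Direct left recursion occurs when N → N α for some non-terminal N (the right-hand side begins with the left-hand side itself).

D → L c ): starts with L
Y → D: starts with D
L → Y: starts with Y
A → ) L: starts with ')'
A → c: starts with c
Y → + A g: starts with '+'

No direct left recursion found.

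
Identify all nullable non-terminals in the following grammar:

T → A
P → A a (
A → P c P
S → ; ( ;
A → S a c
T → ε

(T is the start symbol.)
ε-productions: T → ε
So T is immediately nullable.
No further non-terminal can be added: every production for the remaining non-terminals contains a terminal or a non-nullable non-terminal.
Nullable = { 'T' }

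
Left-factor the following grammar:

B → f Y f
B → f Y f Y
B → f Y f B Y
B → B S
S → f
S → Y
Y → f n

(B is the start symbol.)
Left-factoring transforms A → αβ₁ | αβ₂ into A → αA' and A' → β₁ | β₂
(α is the longest common prefix among the alternatives). Repeat until
no nonterminal has two alternatives with a common prefix.

Round 1: B has alternatives sharing prefix 'f Y f'. Introduce B': B → f Y f B'
  Add: B' → ε
  Add: B' → Y
  Add: B' → B Y

No remaining common prefixes — done.

Resulting grammar:
B → f Y f B'
B' → ε
B' → Y
B' → B Y
B → B S
S → f
S → Y
Y → f n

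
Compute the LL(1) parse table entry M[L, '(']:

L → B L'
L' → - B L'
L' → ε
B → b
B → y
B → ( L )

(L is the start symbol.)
To find M[L, '('], we find productions for L where '(' is in the predict set (PREDICT(N → α) = (FIRST(α) \ {ε}) ∪ (FOLLOW(N) if α ⇒* ε)).

Relevant sets:
  FIRST(B) = { '(', 'b', 'y' }

L → B L': PREDICT = { '(', 'b', 'y' }
  '(' is in predict set, so this production goes in M[L, '(']

M[L, '('] = L → B L'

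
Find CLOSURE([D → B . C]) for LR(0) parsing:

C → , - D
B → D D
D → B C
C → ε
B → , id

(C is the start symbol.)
{ [C → . , - D], [C → .], [D → B . C] }

Start with: [D → B . C]
  [D → B . C] has the dot before C: add [C → . , - D], [C → .]
No further items can be added.

CLOSURE = { [C → . , - D], [C → .], [D → B . C] }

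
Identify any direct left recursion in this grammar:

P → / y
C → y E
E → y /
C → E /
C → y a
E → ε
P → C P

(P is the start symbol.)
No direct left recursion

P → / y: starts with '/'
C → y E: starts with y
E → y /: starts with y
C → E /: starts with E
C → y a: starts with y
E → ε: starts with ε
P → C P: starts with C

No direct left recursion found.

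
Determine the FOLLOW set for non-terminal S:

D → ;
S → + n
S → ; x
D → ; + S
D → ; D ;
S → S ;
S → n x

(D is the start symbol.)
{ $, ';' }

To compute FOLLOW(S), find every occurrence of S on a right-hand side N → α S β: add FIRST(β) \ {ε}, and if β is empty or nullable also add FOLLOW(N). Iterate to a fixed point.

In D → ; + S: S is at the end, add FOLLOW(D)
In S → S ;: S is followed by ';', add FIRST(';') \ {ε} = { ';' }

The FOLLOW sets referred to above (computed the same way, to a fixed point):
  FOLLOW(D) = { $, ';' }

Taking the union: FOLLOW(S) = { $, ';' }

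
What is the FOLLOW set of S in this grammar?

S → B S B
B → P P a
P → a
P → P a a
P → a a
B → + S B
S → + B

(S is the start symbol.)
S is the start symbol, so $ ∈ FOLLOW(S).
In S → B S B: S is followed by B, add FIRST(B) \ {ε} = { '+', 'a' }
In B → + S B: S is followed by B, add FIRST(B) \ {ε} = { '+', 'a' }

Taking the union: FOLLOW(S) = { $, '+', 'a' }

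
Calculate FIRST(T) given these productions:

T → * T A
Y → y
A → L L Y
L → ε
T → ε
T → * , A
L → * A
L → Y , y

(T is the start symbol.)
From T → * T A:
  - '*' is a terminal: add '*' and stop
From T → ε:
  - ε-production, so ε ∈ FIRST(T)
From T → * , A:
  - '*' is a terminal: add '*' and stop

Collecting: FIRST(T) = { '*', ε }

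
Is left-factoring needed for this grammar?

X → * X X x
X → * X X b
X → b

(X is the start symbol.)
Yes, X has productions with common prefix '* X X'

Left-factoring is needed when two productions for the same non-terminal
share a common prefix on the right-hand side.

Productions for X:
  X → * X X x
  X → * X X b
  X → b

Found common prefix '* X X' in productions for X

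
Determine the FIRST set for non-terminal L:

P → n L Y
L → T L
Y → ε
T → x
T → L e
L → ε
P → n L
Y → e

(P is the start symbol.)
{ 'e', 'x', ε }

To compute FIRST(L), examine every production with L on the left-hand side, reading each right-hand side left to right until a non-nullable symbol is reached.

FIRST sets of the other non-terminals involved (by the same procedure, iterated to a fixed point):
  FIRST(T) = { 'e', 'x' }

From L → T L:
  - T is a non-terminal: add FIRST(T) \ {ε} = { 'e', 'x' }
    T is not nullable, so stop
From L → ε:
  - ε-production, so ε ∈ FIRST(L)

Collecting: FIRST(L) = { 'e', 'x', ε }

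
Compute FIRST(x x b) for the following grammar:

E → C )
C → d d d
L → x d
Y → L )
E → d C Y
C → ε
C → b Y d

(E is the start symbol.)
To compute FIRST(x x b), process the symbols left to right:
Symbol x is a terminal. Add 'x' and stop.
FIRST(x x b) = { 'x' }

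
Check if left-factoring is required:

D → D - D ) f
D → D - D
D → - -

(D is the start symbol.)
Yes, D has productions with common prefix 'D - D'

Left-factoring is needed when two productions for the same non-terminal
share a common prefix on the right-hand side.

Productions for D:
  D → D - D ) f
  D → D - D
  D → - -

Found common prefix 'D - D' in productions for D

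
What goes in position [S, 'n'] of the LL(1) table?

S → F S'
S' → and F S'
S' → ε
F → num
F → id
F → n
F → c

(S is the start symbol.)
S → F S'

To find M[S, 'n'], we find productions for S where 'n' is in the predict set (PREDICT(N → α) = (FIRST(α) \ {ε}) ∪ (FOLLOW(N) if α ⇒* ε)).

Relevant sets:
  FIRST(F) = { 'c', 'id', 'n', 'num' }

S → F S': PREDICT = { 'c', 'id', 'n', 'num' }
  'n' is in predict set, so this production goes in M[S, 'n']

M[S, 'n'] = S → F S'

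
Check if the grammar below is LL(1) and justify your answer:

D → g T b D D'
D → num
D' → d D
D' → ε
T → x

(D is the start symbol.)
A grammar is LL(1) if for each non-terminal N with multiple productions, the predict sets of those productions are pairwise disjoint, where PREDICT(N → α) = (FIRST(α) \ {ε}) ∪ (FOLLOW(N) if α ⇒* ε).

Relevant sets:
  FOLLOW(D') = { $, 'd' }

For D:
  PREDICT(D → g T b D D') = { 'g' }
  PREDICT(D → num) = { 'num' }
For D':
  PREDICT(D' → d D) = { 'd' }
  PREDICT(D' → ε) = { $, 'd' }
T has a single production, so nothing to check there.

Conflict found: Predict set conflict for D': { 'd' }
The grammar is NOT LL(1).

Answer: No. Predict set conflict for D': { 'd' }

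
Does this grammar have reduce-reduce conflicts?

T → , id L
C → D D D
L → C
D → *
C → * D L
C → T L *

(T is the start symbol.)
A reduce-reduce conflict occurs when an LR(0) state has two complete items [A → α .] and [B → β .] — both call for a reduction, and with no lookahead the parser cannot choose between them.

Augment with T' → T and build the canonical LR(0) collection (I0 = CLOSURE({[T' → . T]}), then GOTO on every symbol after a dot until no new states appear). It has 16 states:
  I0: { [T → . , id L], [T' → . T] }  — shift
  I1: { [T → , . id L] }  — shift
  I2: { [T' → T .] }  — accept
  I3: { [C → . * D L], [C → . D D D], [C → . T L *], [D → . *], [L → . C], [T → , id . L], [T → . , id L] }  — shift
  I4: { [C → * . D L], [D → * .], [D → . *] }  — shift, reduce
  I5: { [L → C .] }  — reduce
  I6: { [C → D . D D], [D → . *] }  — shift
  I7: { [T → , id L .] }  — reduce
  I8: { [C → . * D L], [C → . D D D], [C → . T L *], [C → T . L *], [D → . *], [L → . C], [T → . , id L] }  — shift
  I9: { [C → T L . *] }  — shift
  I10: { [C → T L * .] }  — reduce
  I11: { [D → * .] }  — reduce
  I12: { [C → D D . D], [D → . *] }  — shift
  I13: { [C → D D D .] }  — reduce
  I14: { [C → * D . L], [C → . * D L], [C → . D D D], [C → . T L *], [D → . *], [L → . C], [T → . , id L] }  — shift
  I15: { [C → * D L .] }  — reduce

No state contains more than one complete item.

Answer: No reduce-reduce conflicts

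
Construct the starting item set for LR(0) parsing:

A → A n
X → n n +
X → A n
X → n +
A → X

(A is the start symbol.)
{ [A → . A n], [A → . X], [A' → . A], [X → . A n], [X → . n +], [X → . n n +] }

First, augment the grammar with A' → A
I₀ = CLOSURE({ [A' → . A] }):
  [A' → . A] has the dot before A: add [A → . A n], [A → . X]
  [A → . X] has the dot before X: add [X → . n n +], [X → . A n], [X → . n +]
No further items can be added.

I₀ = { [A → . A n], [A → . X], [A' → . A], [X → . A n], [X → . n +], [X → . n n +] }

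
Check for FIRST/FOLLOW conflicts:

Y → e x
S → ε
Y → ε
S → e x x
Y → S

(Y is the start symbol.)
Nullable non-terminals: S, Y.
FIRST sets used below: FIRST(S) = { 'e', ε }

S: nullable alternative(s) S → ε; FOLLOW(S) = { $ }
  S → ε: FIRST \ {ε} = { } — this is the only nullable alternative, skip
  S → e x x: FIRST \ {ε} = { 'e' } — disjoint from FOLLOW(S)

Y: nullable alternative(s) Y → ε, Y → S; FOLLOW(Y) = { $ }
  Y → e x: FIRST \ {ε} = { 'e' } — disjoint from FOLLOW(Y)
  Y → ε: FIRST \ {ε} = { } — disjoint from FOLLOW(Y)
  Y → S: FIRST \ {ε} = { 'e' } — disjoint from FOLLOW(Y)

No FIRST/FOLLOW conflicts found.

Answer: No FIRST/FOLLOW conflicts.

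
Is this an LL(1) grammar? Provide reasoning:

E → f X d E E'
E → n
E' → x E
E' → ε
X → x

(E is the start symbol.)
No. Predict set conflict for E': { 'x' }

A grammar is LL(1) if for each non-terminal N with multiple productions, the predict sets of those productions are pairwise disjoint, where PREDICT(N → α) = (FIRST(α) \ {ε}) ∪ (FOLLOW(N) if α ⇒* ε).

Relevant sets:
  FOLLOW(E') = { $, 'x' }

For E:
  PREDICT(E → f X d E E') = { 'f' }
  PREDICT(E → n) = { 'n' }
For E':
  PREDICT(E' → x E) = { 'x' }
  PREDICT(E' → ε) = { $, 'x' }
X has a single production, so nothing to check there.

Conflict found: Predict set conflict for E': { 'x' }
The grammar is NOT LL(1).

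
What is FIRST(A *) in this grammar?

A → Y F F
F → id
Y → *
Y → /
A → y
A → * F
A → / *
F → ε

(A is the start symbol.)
{ '*', '/', 'y' }

FIRST sets of the non-terminals involved (from the grammar, by fixed-point iteration):
  FIRST(A) = { '*', '/', 'y' }

To compute FIRST(A *), process the symbols left to right:
Symbol A is a non-terminal. Add FIRST(A) \ {ε} = { '*', '/', 'y' }
A is not nullable (ε ∉ FIRST(A)), so stop here.
FIRST(A *) = { '*', '/', 'y' }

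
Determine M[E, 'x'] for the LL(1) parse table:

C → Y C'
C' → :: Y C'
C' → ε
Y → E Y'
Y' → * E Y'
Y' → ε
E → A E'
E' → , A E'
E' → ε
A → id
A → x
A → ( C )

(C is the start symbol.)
To find M[E, 'x'], we find productions for E where 'x' is in the predict set (PREDICT(N → α) = (FIRST(α) \ {ε}) ∪ (FOLLOW(N) if α ⇒* ε)).

Relevant sets:
  FIRST(A) = { '(', 'id', 'x' }

E → A E': PREDICT = { '(', 'id', 'x' }
  'x' is in predict set, so this production goes in M[E, 'x']

M[E, 'x'] = E → A E'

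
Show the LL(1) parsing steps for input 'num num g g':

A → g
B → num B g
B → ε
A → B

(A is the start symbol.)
LL(1) parsing maintains a stack (initially the start symbol over $) and the input. At each step: if the stack top is a terminal, match it against the current input token; if it is a non-terminal N, replace it with the RHS of M[N, lookahead] (the unique production whose predict set contains the lookahead).

Stack is shown with the top on the left.

Stack        Input          Action
----------------------------------
A $          num num g g $  output A → B
B $          num num g g $  output B → num B g
num B g $    num num g g $  match 'num'
B g $        num g g $      output B → num B g
num B g g $  num g g $      match 'num'
B g g $      g g $          output B → ε
g g $        g g $          match 'g'
g $          g $            match 'g'
$            $              accept

The string is accepted.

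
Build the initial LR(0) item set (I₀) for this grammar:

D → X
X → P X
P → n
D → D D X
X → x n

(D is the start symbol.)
First, augment the grammar with D' → D
I₀ = CLOSURE({ [D' → . D] }):
  [D' → . D] has the dot before D: add [D → . X], [D → . D D X]
  [D → . X] has the dot before X: add [X → . P X], [X → . x n]
  [X → . P X] has the dot before P: add [P → . n]
No further items can be added.

I₀ = { [D → . D D X], [D → . X], [D' → . D], [P → . n], [X → . P X], [X → . x n] }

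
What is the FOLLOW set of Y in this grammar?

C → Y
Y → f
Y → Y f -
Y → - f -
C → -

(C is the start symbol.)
{ $, 'f' }

To compute FOLLOW(Y), find every occurrence of Y on a right-hand side N → α Y β: add FIRST(β) \ {ε}, and if β is empty or nullable also add FOLLOW(N). Iterate to a fixed point.

In C → Y: Y is at the end, add FOLLOW(C)
In Y → Y f -: Y is followed by f '-', add FIRST(f '-') \ {ε} = { 'f' }

The FOLLOW sets referred to above (computed the same way, to a fixed point):
  FOLLOW(C) = { $ }

Taking the union: FOLLOW(Y) = { $, 'f' }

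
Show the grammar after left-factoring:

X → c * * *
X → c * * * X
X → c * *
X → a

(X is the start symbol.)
X → c * * X'
X' → * X''
X'' → ε
X'' → X
X' → ε
X → a

Left-factoring transforms A → αβ₁ | αβ₂ into A → αA' and A' → β₁ | β₂
(α is the longest common prefix among the alternatives). Repeat until
no nonterminal has two alternatives with a common prefix.

Round 1: X has alternatives sharing prefix 'c * *'. Introduce X': X → c * * X'
  Add: X' → *
  Add: X' → * X
  Add: X' → ε

Round 2: X' has alternatives sharing prefix '*'. Introduce X'': X' → * X''
  Add: X'' → ε
  Add: X'' → X

No remaining common prefixes — done.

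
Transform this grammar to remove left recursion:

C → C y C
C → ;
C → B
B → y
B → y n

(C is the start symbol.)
C → ; C'
C → B C'
C' → y C C'
C' → ε
B → y
B → y n

C is directly left-recursive. The standard transformation for
  A → A α₁ | ... | A α_m | β₁ | ... | β_n
is
  A  → β₁ A' | ... | β_n A'
  A' → α₁ A' | ... | α_m A' | ε

C → ; becomes C → ; C'
C → B becomes C → B C'
C → C y C becomes C' → y C C'
Add C' → ε

Productions for other non-terminals are unchanged:
  B → y
  B → y n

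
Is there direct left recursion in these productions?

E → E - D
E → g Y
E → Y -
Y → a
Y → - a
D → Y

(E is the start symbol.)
Direct left recursion occurs when N → N α for some non-terminal N (the right-hand side begins with the left-hand side itself).

E → E - D: LEFT RECURSIVE (starts with E)
E → g Y: starts with g
E → Y -: starts with Y
Y → a: starts with a
Y → - a: starts with '-'
D → Y: starts with Y

The grammar has direct left recursion on: E.

Answer: Yes, E is left-recursive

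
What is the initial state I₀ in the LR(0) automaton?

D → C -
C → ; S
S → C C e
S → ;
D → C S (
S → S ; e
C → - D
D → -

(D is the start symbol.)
{ [C → . - D], [C → . ; S], [D → . -], [D → . C -], [D → . C S (], [D' → . D] }

First, augment the grammar with D' → D
I₀ = CLOSURE({ [D' → . D] }):
  [D' → . D] has the dot before D: add [D → . C -], [D → . C S (], [D → . -]
  [D → . C -] has the dot before C: add [C → . ; S], [C → . - D]
No further items can be added.

I₀ = { [C → . - D], [C → . ; S], [D → . -], [D → . C -], [D → . C S (], [D' → . D] }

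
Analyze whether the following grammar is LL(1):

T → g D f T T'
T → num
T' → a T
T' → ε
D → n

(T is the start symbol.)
No. Predict set conflict for T': { 'a' }

A grammar is LL(1) if for each non-terminal N with multiple productions, the predict sets of those productions are pairwise disjoint, where PREDICT(N → α) = (FIRST(α) \ {ε}) ∪ (FOLLOW(N) if α ⇒* ε).

Relevant sets:
  FOLLOW(T') = { $, 'a' }

For T:
  PREDICT(T → g D f T T') = { 'g' }
  PREDICT(T → num) = { 'num' }
For T':
  PREDICT(T' → a T) = { 'a' }
  PREDICT(T' → ε) = { $, 'a' }
D has a single production, so nothing to check there.

Conflict found: Predict set conflict for T': { 'a' }
The grammar is NOT LL(1).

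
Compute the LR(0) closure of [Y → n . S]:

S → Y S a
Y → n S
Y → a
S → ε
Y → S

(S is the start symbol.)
Start with: [Y → n . S]
  [Y → n . S] has the dot before S: add [S → . Y S a], [S → .]
  [S → . Y S a] has the dot before Y: add [Y → . n S], [Y → . a], [Y → . S]
No further items can be added.

CLOSURE = { [S → . Y S a], [S → .], [Y → . S], [Y → . a], [Y → . n S], [Y → n . S] }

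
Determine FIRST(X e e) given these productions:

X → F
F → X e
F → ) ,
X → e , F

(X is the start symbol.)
{ ')', 'e' }

FIRST sets of the non-terminals involved (from the grammar, by fixed-point iteration):
  FIRST(X) = { ')', 'e' }

To compute FIRST(X e e), process the symbols left to right:
Symbol X is a non-terminal. Add FIRST(X) \ {ε} = { ')', 'e' }
X is not nullable (ε ∉ FIRST(X)), so stop here.
FIRST(X e e) = { ')', 'e' }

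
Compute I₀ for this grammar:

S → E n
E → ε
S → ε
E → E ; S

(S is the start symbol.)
{ [E → . E ; S], [E → .], [S → . E n], [S → .], [S' → . S] }

First, augment the grammar with S' → S
I₀ = CLOSURE({ [S' → . S] }):
  [S' → . S] has the dot before S: add [S → . E n], [S → .]
  [S → . E n] has the dot before E: add [E → .], [E → . E ; S]
No further items can be added.

I₀ = { [E → . E ; S], [E → .], [S → . E n], [S → .], [S' → . S] }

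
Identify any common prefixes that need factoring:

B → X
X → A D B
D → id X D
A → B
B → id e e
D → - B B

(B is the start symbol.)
Left-factoring is needed when two productions for the same non-terminal
share a common prefix on the right-hand side.

Productions for B:
  B → X
  B → id e e
Productions for D:
  D → id X D
  D → - B B

No common prefixes found.

Answer: No, left-factoring is not needed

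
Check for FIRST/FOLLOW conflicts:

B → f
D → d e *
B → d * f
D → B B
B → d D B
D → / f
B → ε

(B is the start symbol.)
Yes. B → f with FOLLOW(B) on { 'f' }; B → d '*' f with FOLLOW(B) on { 'd' }; B → d D B with FOLLOW(B) on { 'd' }; D → d e '*' with FOLLOW(D) on { 'd' }

A FIRST/FOLLOW conflict occurs when a non-terminal N has a nullable alternative N → β (β ⇒* ε) and another alternative N → α with FIRST(α) ∩ FOLLOW(N) ≠ ∅: on such a lookahead the parser cannot decide between expanding α and letting N vanish via β.

Nullable non-terminals: B, D.
FIRST sets used below: FIRST(B) = { 'd', 'f', ε }

B: nullable alternative(s) B → ε; FOLLOW(B) = { $, 'd', 'f' }
  B → f: FIRST \ {ε} = { 'f' } — overlaps FOLLOW(B) on { 'f' }: CONFLICT
  B → d * f: FIRST \ {ε} = { 'd' } — overlaps FOLLOW(B) on { 'd' }: CONFLICT
  B → d D B: FIRST \ {ε} = { 'd' } — overlaps FOLLOW(B) on { 'd' }: CONFLICT
  B → ε: FIRST \ {ε} = { } — this is the only nullable alternative, skip

D: nullable alternative(s) D → B B; FOLLOW(D) = { $, 'd', 'f' }
  D → d e *: FIRST \ {ε} = { 'd' } — overlaps FOLLOW(D) on { 'd' }: CONFLICT
  D → B B: FIRST \ {ε} = { 'd', 'f' } — this is the only nullable alternative, skip
  D → / f: FIRST \ {ε} = { '/' } — disjoint from FOLLOW(D)

So the grammar has 4 FIRST/FOLLOW conflicts (marked CONFLICT above).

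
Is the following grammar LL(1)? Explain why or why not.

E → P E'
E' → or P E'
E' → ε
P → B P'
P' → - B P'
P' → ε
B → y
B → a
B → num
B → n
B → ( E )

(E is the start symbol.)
Relevant sets:
  FOLLOW(E') = { $, ')' }
  FOLLOW(P') = { $, ')', 'or' }

For E':
  PREDICT(E' → or P E') = { 'or' }
  PREDICT(E' → ε) = { $, ')' }
For P':
  PREDICT(P' → '-' B P') = { '-' }
  PREDICT(P' → ε) = { $, ')', 'or' }
For B:
  PREDICT(B → y) = { 'y' }
  PREDICT(B → a) = { 'a' }
  PREDICT(B → num) = { 'num' }
  PREDICT(B → n) = { 'n' }
  PREDICT(B → '(' E ')') = { '(' }
E, P have a single production, so nothing to check there.

All predict sets are disjoint. The grammar IS LL(1).

Answer: Yes, the grammar is LL(1).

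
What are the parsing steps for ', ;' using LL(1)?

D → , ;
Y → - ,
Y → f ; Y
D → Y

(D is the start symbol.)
LL(1) parsing maintains a stack (initially the start symbol over $) and the input. At each step: if the stack top is a terminal, match it against the current input token; if it is a non-terminal N, replace it with the RHS of M[N, lookahead] (the unique production whose predict set contains the lookahead).

Stack is shown with the top on the left.

Stack  Input  Action
--------------------
D $    , ; $  output D → , ;
, ; $  , ; $  match ','
; $    ; $    match ';'
$      $      accept

The string is accepted.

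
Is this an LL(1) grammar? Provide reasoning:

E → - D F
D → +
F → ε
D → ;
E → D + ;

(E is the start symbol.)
Relevant sets:
  FIRST(D) = { '+', ';' }

For E:
  PREDICT(E → '-' D F) = { '-' }
  PREDICT(E → D '+' ';') = { '+', ';' }
For D:
  PREDICT(D → '+') = { '+' }
  PREDICT(D → ';') = { ';' }
F has a single production, so nothing to check there.

All predict sets are disjoint. The grammar IS LL(1).

Answer: Yes, the grammar is LL(1).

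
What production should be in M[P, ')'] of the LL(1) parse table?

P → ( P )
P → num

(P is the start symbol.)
Empty (error entry)

To find M[P, ')'], we find productions for P where ')' is in the predict set (PREDICT(N → α) = (FIRST(α) \ {ε}) ∪ (FOLLOW(N) if α ⇒* ε)).

P → ( P ): PREDICT = { '(' }
P → num: PREDICT = { 'num' }

M[P, ')'] is empty (no production applies)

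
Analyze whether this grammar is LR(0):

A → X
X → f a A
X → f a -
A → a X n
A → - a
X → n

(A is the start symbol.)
Augment with A' → A and build the canonical LR(0) collection (I0 = CLOSURE({[A' → . A]}), then GOTO on every symbol after a dot until no new states appear). It has 13 states:
  I0: { [A → . - a], [A → . X], [A → . a X n], [A' → . A], [X → . f a -], [X → . f a A], [X → . n] }  — shift
  I1: { [A → - . a] }  — shift
  I2: { [A' → A .] }  — accept
  I3: { [A → X .] }  — reduce
  I4: { [A → a . X n], [X → . f a -], [X → . f a A], [X → . n] }  — shift
  I5: { [X → f . a -], [X → f . a A] }  — shift
  I6: { [X → n .] }  — reduce
  I7: { [A → . - a], [A → . X], [A → . a X n], [X → . f a -], [X → . f a A], [X → . n], [X → f a . -], [X → f a . A] }  — shift
  I8: { [A → - . a], [X → f a - .] }  — shift, reduce
  I9: { [X → f a A .] }  — reduce
  I10: { [A → - a .] }  — reduce
  I11: { [A → a X . n] }  — shift
  I12: { [A → a X n .] }  — reduce

Conflict in state I8:
  Shift-reduce conflict between [X → f a - .] and [A → - . a]
So the grammar is NOT LR(0).

Answer: No. Shift-reduce conflict between [X → f a - .] and [A → - . a]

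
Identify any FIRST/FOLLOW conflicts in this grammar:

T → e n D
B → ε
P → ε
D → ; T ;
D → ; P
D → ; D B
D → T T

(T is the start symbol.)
A FIRST/FOLLOW conflict occurs when a non-terminal N has a nullable alternative N → β (β ⇒* ε) and another alternative N → α with FIRST(α) ∩ FOLLOW(N) ≠ ∅: on such a lookahead the parser cannot decide between expanding α and letting N vanish via β.

Nullable non-terminals: B, P.
B has a nullable alternative but only one production, so nothing to check.
P has a nullable alternative but only one production, so nothing to check.

D, T have no nullable alternative, so no FIRST/FOLLOW check is needed there.

No FIRST/FOLLOW conflicts found.

Answer: No FIRST/FOLLOW conflicts.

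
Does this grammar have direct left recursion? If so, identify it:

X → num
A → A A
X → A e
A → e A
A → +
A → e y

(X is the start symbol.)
Yes, A is left-recursive

Direct left recursion occurs when N → N α for some non-terminal N (the right-hand side begins with the left-hand side itself).

X → num: starts with num
A → A A: LEFT RECURSIVE (starts with A)
X → A e: starts with A
A → e A: starts with e
A → +: starts with '+'
A → e y: starts with e

The grammar has direct left recursion on: A.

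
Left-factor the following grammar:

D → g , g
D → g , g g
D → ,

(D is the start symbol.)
D → g , g D'
D' → ε
D' → g
D → ,

Left-factoring transforms A → αβ₁ | αβ₂ into A → αA' and A' → β₁ | β₂
(α is the longest common prefix among the alternatives). Repeat until
no nonterminal has two alternatives with a common prefix.

Round 1: D has alternatives sharing prefix 'g , g'. Introduce D': D → g , g D'
  Add: D' → ε
  Add: D' → g

No remaining common prefixes — done.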